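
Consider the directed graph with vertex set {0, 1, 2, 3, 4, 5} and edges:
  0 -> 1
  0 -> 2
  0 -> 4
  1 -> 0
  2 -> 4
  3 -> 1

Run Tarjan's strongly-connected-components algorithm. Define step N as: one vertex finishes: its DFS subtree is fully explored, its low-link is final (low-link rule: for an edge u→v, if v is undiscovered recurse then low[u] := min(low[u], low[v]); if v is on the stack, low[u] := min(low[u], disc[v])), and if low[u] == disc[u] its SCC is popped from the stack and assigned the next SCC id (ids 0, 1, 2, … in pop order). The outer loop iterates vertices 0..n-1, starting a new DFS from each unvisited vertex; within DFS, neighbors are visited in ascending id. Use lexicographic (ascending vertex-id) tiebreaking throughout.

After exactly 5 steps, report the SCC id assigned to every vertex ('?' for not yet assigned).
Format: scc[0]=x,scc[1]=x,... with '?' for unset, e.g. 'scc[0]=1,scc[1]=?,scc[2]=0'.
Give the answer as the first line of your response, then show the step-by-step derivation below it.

scc[0]=2,scc[1]=2,scc[2]=1,scc[3]=3,scc[4]=0,scc[5]=?

step 1: low=(low[0]=0,low[1]=0,low[2]=?,low[3]=?,low[4]=?,low[5]=?); scc=(scc[0]=?,scc[1]=?,scc[2]=?,scc[3]=?,scc[4]=?,scc[5]=?)
step 2: low=(low[0]=0,low[1]=0,low[2]=2,low[3]=?,low[4]=3,low[5]=?); scc=(scc[0]=?,scc[1]=?,scc[2]=?,scc[3]=?,scc[4]=0,scc[5]=?)
step 3: low=(low[0]=0,low[1]=0,low[2]=2,low[3]=?,low[4]=3,low[5]=?); scc=(scc[0]=?,scc[1]=?,scc[2]=1,scc[3]=?,scc[4]=0,scc[5]=?)
step 4: low=(low[0]=0,low[1]=0,low[2]=2,low[3]=?,low[4]=3,low[5]=?); scc=(scc[0]=2,scc[1]=2,scc[2]=1,scc[3]=?,scc[4]=0,scc[5]=?)
step 5: low=(low[0]=0,low[1]=0,low[2]=2,low[3]=4,low[4]=3,low[5]=?); scc=(scc[0]=2,scc[1]=2,scc[2]=1,scc[3]=3,scc[4]=0,scc[5]=?)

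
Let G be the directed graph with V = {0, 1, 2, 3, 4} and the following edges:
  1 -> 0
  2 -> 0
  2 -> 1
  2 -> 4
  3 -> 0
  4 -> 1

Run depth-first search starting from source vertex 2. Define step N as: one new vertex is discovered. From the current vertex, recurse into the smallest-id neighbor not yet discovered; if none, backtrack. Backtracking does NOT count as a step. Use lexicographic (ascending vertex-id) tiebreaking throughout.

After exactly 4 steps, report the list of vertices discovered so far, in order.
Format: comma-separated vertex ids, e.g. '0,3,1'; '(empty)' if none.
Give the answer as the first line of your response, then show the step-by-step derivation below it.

2,0,1,4

step 1: discover 2; path=2; order=2
step 2: discover 0; path=2>0; order=2,0
step 3: discover 1; path=2>1; order=2,0,1
step 4: discover 4; path=2>4; order=2,0,1,4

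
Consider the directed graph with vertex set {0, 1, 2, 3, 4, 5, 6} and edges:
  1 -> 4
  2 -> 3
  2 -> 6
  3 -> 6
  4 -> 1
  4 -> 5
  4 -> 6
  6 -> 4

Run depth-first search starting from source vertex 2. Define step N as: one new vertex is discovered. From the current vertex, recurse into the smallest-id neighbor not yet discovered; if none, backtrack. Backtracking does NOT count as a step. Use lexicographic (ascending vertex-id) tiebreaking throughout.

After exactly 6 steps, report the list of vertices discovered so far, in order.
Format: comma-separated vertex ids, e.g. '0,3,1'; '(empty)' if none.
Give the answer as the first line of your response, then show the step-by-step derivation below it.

2,3,6,4,1,5

step 1: discover 2; path=2; order=2
step 2: discover 3; path=2>3; order=2,3
step 3: discover 6; path=2>3>6; order=2,3,6
step 4: discover 4; path=2>3>6>4; order=2,3,6,4
step 5: discover 1; path=2>3>6>4>1; order=2,3,6,4,1
step 6: discover 5; path=2>3>6>4>5; order=2,3,6,4,1,5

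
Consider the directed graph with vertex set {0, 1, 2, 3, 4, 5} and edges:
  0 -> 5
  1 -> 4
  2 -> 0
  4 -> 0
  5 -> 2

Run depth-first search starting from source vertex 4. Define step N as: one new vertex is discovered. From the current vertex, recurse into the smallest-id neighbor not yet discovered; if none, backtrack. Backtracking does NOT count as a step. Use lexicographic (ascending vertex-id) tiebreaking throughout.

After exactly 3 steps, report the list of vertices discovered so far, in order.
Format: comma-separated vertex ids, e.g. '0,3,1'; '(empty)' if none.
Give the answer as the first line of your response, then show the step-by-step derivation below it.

4,0,5

step 1: discover 4; path=4; order=4
step 2: discover 0; path=4>0; order=4,0
step 3: discover 5; path=4>0>5; order=4,0,5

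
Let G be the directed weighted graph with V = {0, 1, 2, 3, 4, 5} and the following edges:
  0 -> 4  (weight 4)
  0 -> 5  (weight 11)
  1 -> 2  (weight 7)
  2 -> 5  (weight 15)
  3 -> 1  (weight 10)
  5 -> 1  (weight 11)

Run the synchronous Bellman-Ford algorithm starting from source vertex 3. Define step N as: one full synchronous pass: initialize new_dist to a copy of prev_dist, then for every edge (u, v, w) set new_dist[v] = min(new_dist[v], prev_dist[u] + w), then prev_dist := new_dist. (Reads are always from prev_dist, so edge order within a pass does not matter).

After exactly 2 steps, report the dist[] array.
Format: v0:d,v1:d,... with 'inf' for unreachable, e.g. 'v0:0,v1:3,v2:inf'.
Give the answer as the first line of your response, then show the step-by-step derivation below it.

v0:inf,v1:10,v2:17,v3:0,v4:inf,v5:inf

step 1: dist = v0:inf,v1:10,v2:inf,v3:0,v4:inf,v5:inf
step 2: dist = v0:inf,v1:10,v2:17,v3:0,v4:inf,v5:inf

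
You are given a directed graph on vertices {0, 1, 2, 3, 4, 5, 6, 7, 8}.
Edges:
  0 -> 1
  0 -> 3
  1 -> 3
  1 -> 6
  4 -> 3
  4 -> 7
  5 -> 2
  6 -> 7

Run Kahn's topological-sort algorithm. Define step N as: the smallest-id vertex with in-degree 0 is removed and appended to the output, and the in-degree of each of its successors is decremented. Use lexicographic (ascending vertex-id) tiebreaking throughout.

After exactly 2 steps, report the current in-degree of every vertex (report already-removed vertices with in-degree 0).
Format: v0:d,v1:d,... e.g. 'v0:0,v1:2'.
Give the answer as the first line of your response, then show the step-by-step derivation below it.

v0:0,v1:0,v2:1,v3:1,v4:0,v5:0,v6:0,v7:2,v8:0

step 1: output 0; order=[0]; indeg=(0,0,1,2,0,0,1,2,0)
step 2: output 1; order=[0,1]; indeg=(0,0,1,1,0,0,0,2,0)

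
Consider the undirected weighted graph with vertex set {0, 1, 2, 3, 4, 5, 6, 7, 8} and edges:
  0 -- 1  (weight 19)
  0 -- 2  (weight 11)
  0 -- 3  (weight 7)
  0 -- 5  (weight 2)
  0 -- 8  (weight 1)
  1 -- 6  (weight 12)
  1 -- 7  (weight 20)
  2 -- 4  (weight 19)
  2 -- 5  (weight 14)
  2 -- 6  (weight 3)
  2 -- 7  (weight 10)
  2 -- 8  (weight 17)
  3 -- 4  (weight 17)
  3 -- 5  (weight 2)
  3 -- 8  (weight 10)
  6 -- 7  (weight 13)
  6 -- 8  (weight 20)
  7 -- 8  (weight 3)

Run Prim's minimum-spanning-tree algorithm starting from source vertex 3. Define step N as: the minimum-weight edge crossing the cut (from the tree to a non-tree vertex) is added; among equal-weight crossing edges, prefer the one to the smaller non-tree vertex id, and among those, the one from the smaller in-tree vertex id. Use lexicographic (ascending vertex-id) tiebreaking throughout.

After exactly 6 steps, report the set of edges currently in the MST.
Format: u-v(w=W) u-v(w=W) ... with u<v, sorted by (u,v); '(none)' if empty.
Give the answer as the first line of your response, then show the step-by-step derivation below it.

0-5(w=2) 0-8(w=1) 2-6(w=3) 2-7(w=10) 3-5(w=2) 7-8(w=3)

step 1: add edge 3-5 (w=2); MST = {3-5(w=2)}
step 2: add edge 0-5 (w=2); MST = {0-5(w=2) 3-5(w=2)}
step 3: add edge 0-8 (w=1); MST = {0-5(w=2) 0-8(w=1) 3-5(w=2)}
step 4: add edge 7-8 (w=3); MST = {0-5(w=2) 0-8(w=1) 3-5(w=2) 7-8(w=3)}
step 5: add edge 2-7 (w=10); MST = {0-5(w=2) 0-8(w=1) 2-7(w=10) 3-5(w=2) 7-8(w=3)}
step 6: add edge 2-6 (w=3); MST = {0-5(w=2) 0-8(w=1) 2-6(w=3) 2-7(w=10) 3-5(w=2) 7-8(w=3)}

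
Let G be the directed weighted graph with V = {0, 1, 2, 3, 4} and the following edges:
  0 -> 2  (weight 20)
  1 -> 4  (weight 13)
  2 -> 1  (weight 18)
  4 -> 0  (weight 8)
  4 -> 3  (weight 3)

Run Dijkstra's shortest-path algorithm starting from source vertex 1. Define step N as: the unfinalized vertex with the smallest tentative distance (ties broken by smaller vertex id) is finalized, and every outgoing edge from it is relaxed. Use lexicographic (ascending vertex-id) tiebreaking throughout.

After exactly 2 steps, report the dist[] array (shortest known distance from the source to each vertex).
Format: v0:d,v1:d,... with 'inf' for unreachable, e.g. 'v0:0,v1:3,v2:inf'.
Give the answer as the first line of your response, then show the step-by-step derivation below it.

v0:21,v1:0,v2:inf,v3:16,v4:13

step 1: dist = v0:inf,v1:0,v2:inf,v3:inf,v4:13
step 2: dist = v0:21,v1:0,v2:inf,v3:16,v4:13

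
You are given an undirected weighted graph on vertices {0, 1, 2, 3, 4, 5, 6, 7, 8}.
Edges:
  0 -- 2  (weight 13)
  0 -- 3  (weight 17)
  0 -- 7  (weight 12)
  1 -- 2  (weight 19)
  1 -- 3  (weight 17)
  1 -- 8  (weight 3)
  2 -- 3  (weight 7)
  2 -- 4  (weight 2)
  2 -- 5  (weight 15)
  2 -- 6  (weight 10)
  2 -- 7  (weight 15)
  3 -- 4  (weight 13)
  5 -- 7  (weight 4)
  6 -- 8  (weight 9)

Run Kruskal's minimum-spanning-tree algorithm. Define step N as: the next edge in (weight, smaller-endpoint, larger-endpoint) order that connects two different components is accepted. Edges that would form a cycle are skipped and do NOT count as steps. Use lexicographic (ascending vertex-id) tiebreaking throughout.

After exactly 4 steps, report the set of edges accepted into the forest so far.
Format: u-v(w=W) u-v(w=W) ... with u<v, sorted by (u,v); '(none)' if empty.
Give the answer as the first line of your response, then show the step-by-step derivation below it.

1-8(w=3) 2-3(w=7) 2-4(w=2) 5-7(w=4)

step 1: add edge 2-4 (w=2); MST = {2-4(w=2)}
step 2: add edge 1-8 (w=3); MST = {1-8(w=3) 2-4(w=2)}
step 3: add edge 5-7 (w=4); MST = {1-8(w=3) 2-4(w=2) 5-7(w=4)}
step 4: add edge 2-3 (w=7); MST = {1-8(w=3) 2-3(w=7) 2-4(w=2) 5-7(w=4)}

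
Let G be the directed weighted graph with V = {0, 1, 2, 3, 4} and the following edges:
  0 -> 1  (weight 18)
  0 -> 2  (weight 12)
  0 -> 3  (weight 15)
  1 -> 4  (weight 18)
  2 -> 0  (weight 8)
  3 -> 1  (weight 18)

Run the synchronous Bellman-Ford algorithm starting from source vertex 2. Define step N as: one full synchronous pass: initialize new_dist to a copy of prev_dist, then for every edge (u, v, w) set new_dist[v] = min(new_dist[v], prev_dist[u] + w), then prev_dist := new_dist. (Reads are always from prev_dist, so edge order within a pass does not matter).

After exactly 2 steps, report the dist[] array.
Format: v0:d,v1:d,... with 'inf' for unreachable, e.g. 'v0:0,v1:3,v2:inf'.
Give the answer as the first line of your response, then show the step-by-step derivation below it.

v0:8,v1:26,v2:0,v3:23,v4:inf

step 1: dist = v0:8,v1:inf,v2:0,v3:inf,v4:inf
step 2: dist = v0:8,v1:26,v2:0,v3:23,v4:inf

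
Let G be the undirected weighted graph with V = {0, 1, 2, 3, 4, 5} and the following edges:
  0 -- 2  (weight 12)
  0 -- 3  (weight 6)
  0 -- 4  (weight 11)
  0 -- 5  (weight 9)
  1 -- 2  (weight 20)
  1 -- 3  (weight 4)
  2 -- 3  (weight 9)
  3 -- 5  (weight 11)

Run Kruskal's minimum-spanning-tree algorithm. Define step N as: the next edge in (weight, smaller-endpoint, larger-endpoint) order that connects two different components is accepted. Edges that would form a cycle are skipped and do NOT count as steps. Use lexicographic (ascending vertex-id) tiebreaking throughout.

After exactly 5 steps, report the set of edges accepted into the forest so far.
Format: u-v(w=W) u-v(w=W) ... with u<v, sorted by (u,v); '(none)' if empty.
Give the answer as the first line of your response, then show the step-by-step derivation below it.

0-3(w=6) 0-4(w=11) 0-5(w=9) 1-3(w=4) 2-3(w=9)

step 1: add edge 1-3 (w=4); MST = {1-3(w=4)}
step 2: add edge 0-3 (w=6); MST = {0-3(w=6) 1-3(w=4)}
step 3: add edge 0-5 (w=9); MST = {0-3(w=6) 0-5(w=9) 1-3(w=4)}
step 4: add edge 2-3 (w=9); MST = {0-3(w=6) 0-5(w=9) 1-3(w=4) 2-3(w=9)}
step 5: add edge 0-4 (w=11); MST = {0-3(w=6) 0-4(w=11) 0-5(w=9) 1-3(w=4) 2-3(w=9)}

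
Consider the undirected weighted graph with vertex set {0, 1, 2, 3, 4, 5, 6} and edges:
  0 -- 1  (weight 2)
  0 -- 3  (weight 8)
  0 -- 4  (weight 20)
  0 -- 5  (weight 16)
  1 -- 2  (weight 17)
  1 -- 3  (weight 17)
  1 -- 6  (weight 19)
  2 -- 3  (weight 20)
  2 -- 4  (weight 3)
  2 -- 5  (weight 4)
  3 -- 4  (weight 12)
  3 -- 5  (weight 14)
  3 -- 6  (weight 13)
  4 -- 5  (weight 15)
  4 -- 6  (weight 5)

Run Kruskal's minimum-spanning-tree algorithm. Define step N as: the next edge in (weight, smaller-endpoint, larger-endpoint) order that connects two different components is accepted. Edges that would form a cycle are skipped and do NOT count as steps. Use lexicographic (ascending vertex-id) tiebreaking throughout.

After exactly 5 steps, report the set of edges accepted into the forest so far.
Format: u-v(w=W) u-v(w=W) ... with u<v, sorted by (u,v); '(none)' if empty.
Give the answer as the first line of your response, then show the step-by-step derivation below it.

0-1(w=2) 0-3(w=8) 2-4(w=3) 2-5(w=4) 4-6(w=5)

step 1: add edge 0-1 (w=2); MST = {0-1(w=2)}
step 2: add edge 2-4 (w=3); MST = {0-1(w=2) 2-4(w=3)}
step 3: add edge 2-5 (w=4); MST = {0-1(w=2) 2-4(w=3) 2-5(w=4)}
step 4: add edge 4-6 (w=5); MST = {0-1(w=2) 2-4(w=3) 2-5(w=4) 4-6(w=5)}
step 5: add edge 0-3 (w=8); MST = {0-1(w=2) 0-3(w=8) 2-4(w=3) 2-5(w=4) 4-6(w=5)}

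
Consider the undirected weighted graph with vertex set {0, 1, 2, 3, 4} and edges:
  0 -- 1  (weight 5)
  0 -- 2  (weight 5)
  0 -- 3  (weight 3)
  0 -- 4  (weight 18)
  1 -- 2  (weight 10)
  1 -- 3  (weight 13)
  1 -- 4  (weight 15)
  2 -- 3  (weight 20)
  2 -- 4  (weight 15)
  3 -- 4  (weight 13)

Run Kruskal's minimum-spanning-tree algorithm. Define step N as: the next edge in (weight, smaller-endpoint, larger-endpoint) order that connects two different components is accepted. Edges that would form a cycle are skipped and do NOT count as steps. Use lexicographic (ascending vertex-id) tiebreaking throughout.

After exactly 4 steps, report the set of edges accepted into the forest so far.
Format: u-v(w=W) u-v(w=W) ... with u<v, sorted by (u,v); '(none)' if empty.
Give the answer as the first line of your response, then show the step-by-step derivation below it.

0-1(w=5) 0-2(w=5) 0-3(w=3) 3-4(w=13)

step 1: add edge 0-3 (w=3); MST = {0-3(w=3)}
step 2: add edge 0-1 (w=5); MST = {0-1(w=5) 0-3(w=3)}
step 3: add edge 0-2 (w=5); MST = {0-1(w=5) 0-2(w=5) 0-3(w=3)}
step 4: add edge 3-4 (w=13); MST = {0-1(w=5) 0-2(w=5) 0-3(w=3) 3-4(w=13)}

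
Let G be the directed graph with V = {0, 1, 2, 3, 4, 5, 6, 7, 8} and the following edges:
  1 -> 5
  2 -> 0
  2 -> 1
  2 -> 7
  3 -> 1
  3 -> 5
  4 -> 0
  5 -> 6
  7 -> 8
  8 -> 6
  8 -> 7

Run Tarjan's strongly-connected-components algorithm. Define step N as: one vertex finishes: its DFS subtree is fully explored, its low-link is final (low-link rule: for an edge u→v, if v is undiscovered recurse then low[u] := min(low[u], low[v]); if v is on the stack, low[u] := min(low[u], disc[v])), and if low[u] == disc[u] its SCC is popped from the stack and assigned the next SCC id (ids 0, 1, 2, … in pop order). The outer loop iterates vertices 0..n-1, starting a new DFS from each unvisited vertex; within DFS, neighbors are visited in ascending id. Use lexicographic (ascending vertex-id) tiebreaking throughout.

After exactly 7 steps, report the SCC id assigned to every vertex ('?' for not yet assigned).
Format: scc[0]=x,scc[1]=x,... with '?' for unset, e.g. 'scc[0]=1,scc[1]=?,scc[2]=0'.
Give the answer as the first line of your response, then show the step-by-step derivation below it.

scc[0]=0,scc[1]=3,scc[2]=5,scc[3]=?,scc[4]=?,scc[5]=2,scc[6]=1,scc[7]=4,scc[8]=4

step 1: low=(low[0]=0,low[1]=?,low[2]=?,low[3]=?,low[4]=?,low[5]=?,low[6]=?,low[7]=?,low[8]=?); scc=(scc[0]=0,scc[1]=?,scc[2]=?,scc[3]=?,scc[4]=?,scc[5]=?,scc[6]=?,scc[7]=?,scc[8]=?)
step 2: low=(low[0]=0,low[1]=1,low[2]=?,low[3]=?,low[4]=?,low[5]=2,low[6]=3,low[7]=?,low[8]=?); scc=(scc[0]=0,scc[1]=?,scc[2]=?,scc[3]=?,scc[4]=?,scc[5]=?,scc[6]=1,scc[7]=?,scc[8]=?)
step 3: low=(low[0]=0,low[1]=1,low[2]=?,low[3]=?,low[4]=?,low[5]=2,low[6]=3,low[7]=?,low[8]=?); scc=(scc[0]=0,scc[1]=?,scc[2]=?,scc[3]=?,scc[4]=?,scc[5]=2,scc[6]=1,scc[7]=?,scc[8]=?)
step 4: low=(low[0]=0,low[1]=1,low[2]=?,low[3]=?,low[4]=?,low[5]=2,low[6]=3,low[7]=?,low[8]=?); scc=(scc[0]=0,scc[1]=3,scc[2]=?,scc[3]=?,scc[4]=?,scc[5]=2,scc[6]=1,scc[7]=?,scc[8]=?)
step 5: low=(low[0]=0,low[1]=1,low[2]=4,low[3]=?,low[4]=?,low[5]=2,low[6]=3,low[7]=5,low[8]=5); scc=(scc[0]=0,scc[1]=3,scc[2]=?,scc[3]=?,scc[4]=?,scc[5]=2,scc[6]=1,scc[7]=?,scc[8]=?)
step 6: low=(low[0]=0,low[1]=1,low[2]=4,low[3]=?,low[4]=?,low[5]=2,low[6]=3,low[7]=5,low[8]=5); scc=(scc[0]=0,scc[1]=3,scc[2]=?,scc[3]=?,scc[4]=?,scc[5]=2,scc[6]=1,scc[7]=4,scc[8]=4)
step 7: low=(low[0]=0,low[1]=1,low[2]=4,low[3]=?,low[4]=?,low[5]=2,low[6]=3,low[7]=5,low[8]=5); scc=(scc[0]=0,scc[1]=3,scc[2]=5,scc[3]=?,scc[4]=?,scc[5]=2,scc[6]=1,scc[7]=4,scc[8]=4)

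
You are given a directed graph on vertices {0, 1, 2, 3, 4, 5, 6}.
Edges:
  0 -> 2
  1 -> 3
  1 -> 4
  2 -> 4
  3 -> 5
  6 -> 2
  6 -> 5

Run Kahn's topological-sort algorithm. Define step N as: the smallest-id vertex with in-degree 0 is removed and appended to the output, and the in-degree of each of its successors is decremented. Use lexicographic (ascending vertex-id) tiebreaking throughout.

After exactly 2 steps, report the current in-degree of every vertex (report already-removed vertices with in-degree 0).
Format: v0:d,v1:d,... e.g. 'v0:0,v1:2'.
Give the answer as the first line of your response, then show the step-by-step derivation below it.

v0:0,v1:0,v2:1,v3:0,v4:1,v5:2,v6:0

step 1: output 0; order=[0]; indeg=(0,0,1,1,2,2,0)
step 2: output 1; order=[0,1]; indeg=(0,0,1,0,1,2,0)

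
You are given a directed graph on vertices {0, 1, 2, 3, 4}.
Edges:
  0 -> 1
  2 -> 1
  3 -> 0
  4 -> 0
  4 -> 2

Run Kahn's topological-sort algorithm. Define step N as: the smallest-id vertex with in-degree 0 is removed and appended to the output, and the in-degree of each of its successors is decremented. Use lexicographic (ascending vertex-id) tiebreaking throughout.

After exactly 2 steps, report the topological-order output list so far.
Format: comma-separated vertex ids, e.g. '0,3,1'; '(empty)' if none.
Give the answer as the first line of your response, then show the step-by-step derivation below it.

3,4

step 1: output 3; order=[3]; indeg=(1,2,1,0,0)
step 2: output 4; order=[3,4]; indeg=(0,2,0,0,0)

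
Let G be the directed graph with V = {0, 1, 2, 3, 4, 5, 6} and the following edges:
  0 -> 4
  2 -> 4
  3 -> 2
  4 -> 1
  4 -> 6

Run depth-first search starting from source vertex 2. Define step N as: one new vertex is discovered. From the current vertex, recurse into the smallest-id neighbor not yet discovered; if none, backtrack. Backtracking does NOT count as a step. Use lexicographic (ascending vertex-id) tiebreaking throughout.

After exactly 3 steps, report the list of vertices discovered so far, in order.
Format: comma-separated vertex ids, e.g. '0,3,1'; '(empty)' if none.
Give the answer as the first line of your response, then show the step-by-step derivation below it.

2,4,1

step 1: discover 2; path=2; order=2
step 2: discover 4; path=2>4; order=2,4
step 3: discover 1; path=2>4>1; order=2,4,1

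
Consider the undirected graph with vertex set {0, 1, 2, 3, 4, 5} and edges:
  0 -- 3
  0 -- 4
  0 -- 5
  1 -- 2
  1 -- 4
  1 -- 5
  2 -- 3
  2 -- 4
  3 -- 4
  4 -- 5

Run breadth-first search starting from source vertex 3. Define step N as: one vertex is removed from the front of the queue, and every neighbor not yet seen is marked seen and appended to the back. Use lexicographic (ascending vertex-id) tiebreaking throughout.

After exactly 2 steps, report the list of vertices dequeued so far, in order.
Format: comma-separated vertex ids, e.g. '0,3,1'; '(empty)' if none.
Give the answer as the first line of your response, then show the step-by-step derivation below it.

3,0

step 1: dequeue 3; queue=[0,2,4]; order=3
step 2: dequeue 0; queue=[2,4,5]; order=3,0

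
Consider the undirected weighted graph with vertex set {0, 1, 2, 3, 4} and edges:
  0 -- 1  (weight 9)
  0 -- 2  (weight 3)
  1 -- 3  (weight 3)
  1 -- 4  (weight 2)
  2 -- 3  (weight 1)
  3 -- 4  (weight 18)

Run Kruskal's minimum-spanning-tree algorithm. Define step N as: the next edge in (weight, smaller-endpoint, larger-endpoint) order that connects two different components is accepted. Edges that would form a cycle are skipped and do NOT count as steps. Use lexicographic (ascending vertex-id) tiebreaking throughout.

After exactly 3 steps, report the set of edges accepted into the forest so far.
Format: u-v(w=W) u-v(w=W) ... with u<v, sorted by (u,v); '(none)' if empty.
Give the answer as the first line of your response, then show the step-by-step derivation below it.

0-2(w=3) 1-4(w=2) 2-3(w=1)

step 1: add edge 2-3 (w=1); MST = {2-3(w=1)}
step 2: add edge 1-4 (w=2); MST = {1-4(w=2) 2-3(w=1)}
step 3: add edge 0-2 (w=3); MST = {0-2(w=3) 1-4(w=2) 2-3(w=1)}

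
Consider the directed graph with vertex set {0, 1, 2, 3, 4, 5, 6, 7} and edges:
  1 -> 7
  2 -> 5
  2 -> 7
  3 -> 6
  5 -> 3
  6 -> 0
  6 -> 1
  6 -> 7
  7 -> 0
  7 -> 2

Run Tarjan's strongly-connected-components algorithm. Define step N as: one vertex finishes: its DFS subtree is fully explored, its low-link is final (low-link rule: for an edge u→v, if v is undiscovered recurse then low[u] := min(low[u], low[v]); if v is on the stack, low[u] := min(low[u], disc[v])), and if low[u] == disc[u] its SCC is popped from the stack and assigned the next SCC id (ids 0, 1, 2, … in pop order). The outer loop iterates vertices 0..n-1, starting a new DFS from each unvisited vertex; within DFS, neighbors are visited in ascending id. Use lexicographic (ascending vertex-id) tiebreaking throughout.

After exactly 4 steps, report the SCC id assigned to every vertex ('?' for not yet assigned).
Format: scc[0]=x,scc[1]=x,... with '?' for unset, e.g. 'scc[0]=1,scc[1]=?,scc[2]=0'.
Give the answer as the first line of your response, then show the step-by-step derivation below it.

scc[0]=0,scc[1]=?,scc[2]=?,scc[3]=?,scc[4]=?,scc[5]=?,scc[6]=?,scc[7]=?

step 1: low=(low[0]=0,low[1]=?,low[2]=?,low[3]=?,low[4]=?,low[5]=?,low[6]=?,low[7]=?); scc=(scc[0]=0,scc[1]=?,scc[2]=?,scc[3]=?,scc[4]=?,scc[5]=?,scc[6]=?,scc[7]=?)
step 2: low=(low[0]=0,low[1]=1,low[2]=3,low[3]=5,low[4]=?,low[5]=4,low[6]=1,low[7]=2); scc=(scc[0]=0,scc[1]=?,scc[2]=?,scc[3]=?,scc[4]=?,scc[5]=?,scc[6]=?,scc[7]=?)
step 3: low=(low[0]=0,low[1]=1,low[2]=3,low[3]=1,low[4]=?,low[5]=4,low[6]=1,low[7]=2); scc=(scc[0]=0,scc[1]=?,scc[2]=?,scc[3]=?,scc[4]=?,scc[5]=?,scc[6]=?,scc[7]=?)
step 4: low=(low[0]=0,low[1]=1,low[2]=3,low[3]=1,low[4]=?,low[5]=1,low[6]=1,low[7]=2); scc=(scc[0]=0,scc[1]=?,scc[2]=?,scc[3]=?,scc[4]=?,scc[5]=?,scc[6]=?,scc[7]=?)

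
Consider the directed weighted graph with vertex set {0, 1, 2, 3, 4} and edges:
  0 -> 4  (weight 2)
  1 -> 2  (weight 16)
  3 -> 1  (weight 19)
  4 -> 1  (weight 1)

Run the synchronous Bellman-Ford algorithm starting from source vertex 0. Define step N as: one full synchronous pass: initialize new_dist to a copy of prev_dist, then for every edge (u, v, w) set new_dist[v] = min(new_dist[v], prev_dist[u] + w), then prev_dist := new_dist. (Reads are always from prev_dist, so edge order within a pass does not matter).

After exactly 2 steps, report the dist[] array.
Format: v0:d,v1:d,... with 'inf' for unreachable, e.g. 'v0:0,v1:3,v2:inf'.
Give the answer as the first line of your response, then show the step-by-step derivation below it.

v0:0,v1:3,v2:inf,v3:inf,v4:2

step 1: dist = v0:0,v1:inf,v2:inf,v3:inf,v4:2
step 2: dist = v0:0,v1:3,v2:inf,v3:inf,v4:2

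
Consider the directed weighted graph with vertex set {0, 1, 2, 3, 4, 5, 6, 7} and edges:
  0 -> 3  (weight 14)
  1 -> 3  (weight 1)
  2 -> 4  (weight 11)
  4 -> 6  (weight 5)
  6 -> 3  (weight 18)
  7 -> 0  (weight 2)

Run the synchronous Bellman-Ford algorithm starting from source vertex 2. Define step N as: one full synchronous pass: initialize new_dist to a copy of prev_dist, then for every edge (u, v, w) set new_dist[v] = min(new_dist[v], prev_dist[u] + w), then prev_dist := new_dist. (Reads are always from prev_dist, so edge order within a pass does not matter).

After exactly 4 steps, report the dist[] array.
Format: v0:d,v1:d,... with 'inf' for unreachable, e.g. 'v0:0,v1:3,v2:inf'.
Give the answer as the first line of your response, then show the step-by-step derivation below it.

v0:inf,v1:inf,v2:0,v3:34,v4:11,v5:inf,v6:16,v7:inf

step 1: dist = v0:inf,v1:inf,v2:0,v3:inf,v4:11,v5:inf,v6:inf,v7:inf
step 2: dist = v0:inf,v1:inf,v2:0,v3:inf,v4:11,v5:inf,v6:16,v7:inf
step 3: dist = v0:inf,v1:inf,v2:0,v3:34,v4:11,v5:inf,v6:16,v7:inf
step 4: dist = v0:inf,v1:inf,v2:0,v3:34,v4:11,v5:inf,v6:16,v7:inf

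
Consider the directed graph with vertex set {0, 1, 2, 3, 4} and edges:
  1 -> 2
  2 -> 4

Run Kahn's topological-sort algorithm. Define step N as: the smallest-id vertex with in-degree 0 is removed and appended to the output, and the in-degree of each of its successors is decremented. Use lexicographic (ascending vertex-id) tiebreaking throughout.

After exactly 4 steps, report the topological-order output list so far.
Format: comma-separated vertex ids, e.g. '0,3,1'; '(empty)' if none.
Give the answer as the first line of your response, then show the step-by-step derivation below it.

0,1,2,3

step 1: output 0; order=[0]; indeg=(0,0,1,0,1)
step 2: output 1; order=[0,1]; indeg=(0,0,0,0,1)
step 3: output 2; order=[0,1,2]; indeg=(0,0,0,0,0)
step 4: output 3; order=[0,1,2,3]; indeg=(0,0,0,0,0)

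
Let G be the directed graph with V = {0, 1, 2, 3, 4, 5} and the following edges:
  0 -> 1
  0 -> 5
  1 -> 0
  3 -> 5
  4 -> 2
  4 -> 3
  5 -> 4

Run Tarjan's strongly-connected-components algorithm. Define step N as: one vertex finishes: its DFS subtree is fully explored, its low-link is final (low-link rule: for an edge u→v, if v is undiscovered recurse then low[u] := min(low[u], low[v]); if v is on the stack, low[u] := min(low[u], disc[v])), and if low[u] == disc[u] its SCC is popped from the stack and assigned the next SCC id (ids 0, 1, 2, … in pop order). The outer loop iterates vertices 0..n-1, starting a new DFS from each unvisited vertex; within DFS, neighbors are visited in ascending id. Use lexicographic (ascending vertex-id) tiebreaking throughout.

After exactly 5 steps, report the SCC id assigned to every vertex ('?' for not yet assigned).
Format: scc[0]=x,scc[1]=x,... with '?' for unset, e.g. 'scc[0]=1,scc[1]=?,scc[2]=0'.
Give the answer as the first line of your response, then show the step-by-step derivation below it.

scc[0]=?,scc[1]=?,scc[2]=0,scc[3]=1,scc[4]=1,scc[5]=1

step 1: low=(low[0]=0,low[1]=0,low[2]=?,low[3]=?,low[4]=?,low[5]=?); scc=(scc[0]=?,scc[1]=?,scc[2]=?,scc[3]=?,scc[4]=?,scc[5]=?)
step 2: low=(low[0]=0,low[1]=0,low[2]=4,low[3]=?,low[4]=3,low[5]=2); scc=(scc[0]=?,scc[1]=?,scc[2]=0,scc[3]=?,scc[4]=?,scc[5]=?)
step 3: low=(low[0]=0,low[1]=0,low[2]=4,low[3]=2,low[4]=3,low[5]=2); scc=(scc[0]=?,scc[1]=?,scc[2]=0,scc[3]=?,scc[4]=?,scc[5]=?)
step 4: low=(low[0]=0,low[1]=0,low[2]=4,low[3]=2,low[4]=2,low[5]=2); scc=(scc[0]=?,scc[1]=?,scc[2]=0,scc[3]=?,scc[4]=?,scc[5]=?)
step 5: low=(low[0]=0,low[1]=0,low[2]=4,low[3]=2,low[4]=2,low[5]=2); scc=(scc[0]=?,scc[1]=?,scc[2]=0,scc[3]=1,scc[4]=1,scc[5]=1)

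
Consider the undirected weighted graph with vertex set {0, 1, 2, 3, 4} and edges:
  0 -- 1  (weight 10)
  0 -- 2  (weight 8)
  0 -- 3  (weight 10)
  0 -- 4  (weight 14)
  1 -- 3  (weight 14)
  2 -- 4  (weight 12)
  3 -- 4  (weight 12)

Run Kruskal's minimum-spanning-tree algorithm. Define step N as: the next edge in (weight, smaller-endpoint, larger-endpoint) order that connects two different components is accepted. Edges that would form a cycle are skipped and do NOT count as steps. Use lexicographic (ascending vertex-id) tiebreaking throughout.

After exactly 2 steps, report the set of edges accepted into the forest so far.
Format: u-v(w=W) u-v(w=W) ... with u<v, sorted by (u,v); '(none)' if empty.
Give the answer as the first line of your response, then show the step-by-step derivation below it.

0-1(w=10) 0-2(w=8)

step 1: add edge 0-2 (w=8); MST = {0-2(w=8)}
step 2: add edge 0-1 (w=10); MST = {0-1(w=10) 0-2(w=8)}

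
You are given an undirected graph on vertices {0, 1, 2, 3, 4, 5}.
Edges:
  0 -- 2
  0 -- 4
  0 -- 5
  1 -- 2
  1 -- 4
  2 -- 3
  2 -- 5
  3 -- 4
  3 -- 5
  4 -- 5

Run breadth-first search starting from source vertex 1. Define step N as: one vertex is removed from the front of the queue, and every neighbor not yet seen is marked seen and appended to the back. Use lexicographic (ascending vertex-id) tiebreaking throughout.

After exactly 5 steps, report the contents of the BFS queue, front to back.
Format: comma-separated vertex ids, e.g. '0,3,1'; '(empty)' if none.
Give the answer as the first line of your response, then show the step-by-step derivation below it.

5

step 1: dequeue 1; queue=[2,4]; order=1
step 2: dequeue 2; queue=[4,0,3,5]; order=1,2
step 3: dequeue 4; queue=[0,3,5]; order=1,2,4
step 4: dequeue 0; queue=[3,5]; order=1,2,4,0
step 5: dequeue 3; queue=[5]; order=1,2,4,0,3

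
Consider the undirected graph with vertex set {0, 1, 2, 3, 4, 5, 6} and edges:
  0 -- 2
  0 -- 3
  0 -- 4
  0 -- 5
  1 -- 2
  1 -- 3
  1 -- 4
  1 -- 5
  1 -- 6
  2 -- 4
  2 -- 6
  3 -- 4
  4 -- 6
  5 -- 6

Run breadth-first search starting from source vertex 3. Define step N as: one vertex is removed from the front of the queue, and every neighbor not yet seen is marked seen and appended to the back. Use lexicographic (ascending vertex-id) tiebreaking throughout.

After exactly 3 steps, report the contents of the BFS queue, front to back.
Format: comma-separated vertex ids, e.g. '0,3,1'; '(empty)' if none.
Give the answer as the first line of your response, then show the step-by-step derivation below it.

4,2,5,6

step 1: dequeue 3; queue=[0,1,4]; order=3
step 2: dequeue 0; queue=[1,4,2,5]; order=3,0
step 3: dequeue 1; queue=[4,2,5,6]; order=3,0,1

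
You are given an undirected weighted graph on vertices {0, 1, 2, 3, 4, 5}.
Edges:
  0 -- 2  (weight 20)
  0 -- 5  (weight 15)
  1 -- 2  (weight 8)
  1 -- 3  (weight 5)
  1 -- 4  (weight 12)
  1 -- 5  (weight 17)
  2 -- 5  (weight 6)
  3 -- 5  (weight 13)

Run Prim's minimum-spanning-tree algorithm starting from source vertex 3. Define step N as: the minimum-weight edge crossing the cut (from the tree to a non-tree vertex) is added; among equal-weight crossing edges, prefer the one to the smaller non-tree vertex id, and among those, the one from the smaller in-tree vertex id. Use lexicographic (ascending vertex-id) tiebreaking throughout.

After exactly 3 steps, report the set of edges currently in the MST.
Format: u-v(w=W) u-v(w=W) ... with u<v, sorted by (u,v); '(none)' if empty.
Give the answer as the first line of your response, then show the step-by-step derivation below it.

1-2(w=8) 1-3(w=5) 2-5(w=6)

step 1: add edge 1-3 (w=5); MST = {1-3(w=5)}
step 2: add edge 1-2 (w=8); MST = {1-2(w=8) 1-3(w=5)}
step 3: add edge 2-5 (w=6); MST = {1-2(w=8) 1-3(w=5) 2-5(w=6)}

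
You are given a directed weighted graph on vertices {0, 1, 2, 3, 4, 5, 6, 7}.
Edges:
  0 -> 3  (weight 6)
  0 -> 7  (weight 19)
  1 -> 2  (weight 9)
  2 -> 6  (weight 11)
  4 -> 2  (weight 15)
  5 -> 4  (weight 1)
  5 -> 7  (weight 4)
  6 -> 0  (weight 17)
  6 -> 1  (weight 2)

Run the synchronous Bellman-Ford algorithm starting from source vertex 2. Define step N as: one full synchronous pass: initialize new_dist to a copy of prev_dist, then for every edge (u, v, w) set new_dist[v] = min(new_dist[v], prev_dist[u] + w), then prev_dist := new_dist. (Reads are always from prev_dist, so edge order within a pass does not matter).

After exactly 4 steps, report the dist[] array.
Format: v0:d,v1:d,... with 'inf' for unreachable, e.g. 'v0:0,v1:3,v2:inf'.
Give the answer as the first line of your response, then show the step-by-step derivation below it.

v0:28,v1:13,v2:0,v3:34,v4:inf,v5:inf,v6:11,v7:47

step 1: dist = v0:inf,v1:inf,v2:0,v3:inf,v4:inf,v5:inf,v6:11,v7:inf
step 2: dist = v0:28,v1:13,v2:0,v3:inf,v4:inf,v5:inf,v6:11,v7:inf
step 3: dist = v0:28,v1:13,v2:0,v3:34,v4:inf,v5:inf,v6:11,v7:47
step 4: dist = v0:28,v1:13,v2:0,v3:34,v4:inf,v5:inf,v6:11,v7:47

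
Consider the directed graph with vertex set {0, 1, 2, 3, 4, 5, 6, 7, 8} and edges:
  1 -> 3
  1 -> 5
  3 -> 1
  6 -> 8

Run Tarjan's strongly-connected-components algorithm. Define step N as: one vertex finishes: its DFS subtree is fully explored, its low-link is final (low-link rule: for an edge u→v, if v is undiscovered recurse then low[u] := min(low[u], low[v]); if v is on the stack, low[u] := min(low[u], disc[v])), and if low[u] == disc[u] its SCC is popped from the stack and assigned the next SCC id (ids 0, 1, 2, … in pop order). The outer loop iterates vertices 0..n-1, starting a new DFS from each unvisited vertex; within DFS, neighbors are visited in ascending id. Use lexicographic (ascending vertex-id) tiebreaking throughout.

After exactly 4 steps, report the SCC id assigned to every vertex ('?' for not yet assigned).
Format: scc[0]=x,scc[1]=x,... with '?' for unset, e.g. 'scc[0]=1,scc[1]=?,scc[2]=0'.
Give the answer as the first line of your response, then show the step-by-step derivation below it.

scc[0]=0,scc[1]=2,scc[2]=?,scc[3]=2,scc[4]=?,scc[5]=1,scc[6]=?,scc[7]=?,scc[8]=?

step 1: low=(low[0]=0,low[1]=?,low[2]=?,low[3]=?,low[4]=?,low[5]=?,low[6]=?,low[7]=?,low[8]=?); scc=(scc[0]=0,scc[1]=?,scc[2]=?,scc[3]=?,scc[4]=?,scc[5]=?,scc[6]=?,scc[7]=?,scc[8]=?)
step 2: low=(low[0]=0,low[1]=1,low[2]=?,low[3]=1,low[4]=?,low[5]=?,low[6]=?,low[7]=?,low[8]=?); scc=(scc[0]=0,scc[1]=?,scc[2]=?,scc[3]=?,scc[4]=?,scc[5]=?,scc[6]=?,scc[7]=?,scc[8]=?)
step 3: low=(low[0]=0,low[1]=1,low[2]=?,low[3]=1,low[4]=?,low[5]=3,low[6]=?,low[7]=?,low[8]=?); scc=(scc[0]=0,scc[1]=?,scc[2]=?,scc[3]=?,scc[4]=?,scc[5]=1,scc[6]=?,scc[7]=?,scc[8]=?)
step 4: low=(low[0]=0,low[1]=1,low[2]=?,low[3]=1,low[4]=?,low[5]=3,low[6]=?,low[7]=?,low[8]=?); scc=(scc[0]=0,scc[1]=2,scc[2]=?,scc[3]=2,scc[4]=?,scc[5]=1,scc[6]=?,scc[7]=?,scc[8]=?)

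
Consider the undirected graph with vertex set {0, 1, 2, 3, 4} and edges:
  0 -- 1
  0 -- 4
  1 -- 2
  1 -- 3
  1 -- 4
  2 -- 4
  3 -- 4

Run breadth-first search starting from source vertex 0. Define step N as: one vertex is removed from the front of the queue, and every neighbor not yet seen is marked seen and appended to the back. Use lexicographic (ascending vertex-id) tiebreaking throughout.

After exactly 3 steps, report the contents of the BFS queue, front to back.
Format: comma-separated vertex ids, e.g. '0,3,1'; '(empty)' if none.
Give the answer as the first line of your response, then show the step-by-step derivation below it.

2,3

step 1: dequeue 0; queue=[1,4]; order=0
step 2: dequeue 1; queue=[4,2,3]; order=0,1
step 3: dequeue 4; queue=[2,3]; order=0,1,4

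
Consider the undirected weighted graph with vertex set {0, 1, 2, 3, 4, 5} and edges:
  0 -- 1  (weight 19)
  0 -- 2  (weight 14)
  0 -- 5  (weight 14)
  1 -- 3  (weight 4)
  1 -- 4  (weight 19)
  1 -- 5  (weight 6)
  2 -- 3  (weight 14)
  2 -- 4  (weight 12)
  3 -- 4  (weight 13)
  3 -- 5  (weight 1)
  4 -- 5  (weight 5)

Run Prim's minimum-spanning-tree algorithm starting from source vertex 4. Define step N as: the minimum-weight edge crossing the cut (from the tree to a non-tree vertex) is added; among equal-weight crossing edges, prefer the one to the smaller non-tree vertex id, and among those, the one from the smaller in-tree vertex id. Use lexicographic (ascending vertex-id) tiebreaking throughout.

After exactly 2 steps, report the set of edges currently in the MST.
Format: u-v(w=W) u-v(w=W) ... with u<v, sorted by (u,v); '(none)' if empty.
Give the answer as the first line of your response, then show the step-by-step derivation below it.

3-5(w=1) 4-5(w=5)

step 1: add edge 4-5 (w=5); MST = {4-5(w=5)}
step 2: add edge 3-5 (w=1); MST = {3-5(w=1) 4-5(w=5)}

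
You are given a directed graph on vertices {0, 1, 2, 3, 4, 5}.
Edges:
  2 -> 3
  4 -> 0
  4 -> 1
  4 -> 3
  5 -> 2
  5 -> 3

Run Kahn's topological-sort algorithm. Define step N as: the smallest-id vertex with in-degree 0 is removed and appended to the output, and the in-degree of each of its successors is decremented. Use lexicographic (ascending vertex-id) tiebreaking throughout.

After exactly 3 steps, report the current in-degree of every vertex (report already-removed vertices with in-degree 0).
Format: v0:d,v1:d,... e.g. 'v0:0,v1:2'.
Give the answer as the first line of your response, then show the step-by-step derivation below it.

v0:0,v1:0,v2:1,v3:2,v4:0,v5:0

step 1: output 4; order=[4]; indeg=(0,0,1,2,0,0)
step 2: output 0; order=[4,0]; indeg=(0,0,1,2,0,0)
step 3: output 1; order=[4,0,1]; indeg=(0,0,1,2,0,0)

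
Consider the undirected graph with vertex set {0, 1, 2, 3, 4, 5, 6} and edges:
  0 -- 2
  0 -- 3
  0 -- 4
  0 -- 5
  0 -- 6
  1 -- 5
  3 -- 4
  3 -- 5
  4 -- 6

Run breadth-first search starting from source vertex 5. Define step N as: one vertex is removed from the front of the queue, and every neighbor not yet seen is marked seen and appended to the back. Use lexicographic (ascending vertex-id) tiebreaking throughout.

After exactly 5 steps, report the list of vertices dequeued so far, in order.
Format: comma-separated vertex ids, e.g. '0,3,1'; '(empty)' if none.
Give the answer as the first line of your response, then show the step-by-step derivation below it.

5,0,1,3,2

step 1: dequeue 5; queue=[0,1,3]; order=5
step 2: dequeue 0; queue=[1,3,2,4,6]; order=5,0
step 3: dequeue 1; queue=[3,2,4,6]; order=5,0,1
step 4: dequeue 3; queue=[2,4,6]; order=5,0,1,3
step 5: dequeue 2; queue=[4,6]; order=5,0,1,3,2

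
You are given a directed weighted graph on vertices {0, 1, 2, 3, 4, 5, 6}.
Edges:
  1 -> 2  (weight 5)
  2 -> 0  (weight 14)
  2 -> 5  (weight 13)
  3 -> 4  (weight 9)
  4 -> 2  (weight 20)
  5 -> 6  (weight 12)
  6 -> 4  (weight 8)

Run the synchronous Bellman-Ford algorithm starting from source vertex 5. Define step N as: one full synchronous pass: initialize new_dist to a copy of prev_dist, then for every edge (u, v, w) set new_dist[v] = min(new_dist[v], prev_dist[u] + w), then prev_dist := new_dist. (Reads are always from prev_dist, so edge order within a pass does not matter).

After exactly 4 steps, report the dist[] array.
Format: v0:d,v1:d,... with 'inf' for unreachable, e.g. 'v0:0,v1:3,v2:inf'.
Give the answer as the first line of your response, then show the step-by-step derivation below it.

v0:54,v1:inf,v2:40,v3:inf,v4:20,v5:0,v6:12

step 1: dist = v0:inf,v1:inf,v2:inf,v3:inf,v4:inf,v5:0,v6:12
step 2: dist = v0:inf,v1:inf,v2:inf,v3:inf,v4:20,v5:0,v6:12
step 3: dist = v0:inf,v1:inf,v2:40,v3:inf,v4:20,v5:0,v6:12
step 4: dist = v0:54,v1:inf,v2:40,v3:inf,v4:20,v5:0,v6:12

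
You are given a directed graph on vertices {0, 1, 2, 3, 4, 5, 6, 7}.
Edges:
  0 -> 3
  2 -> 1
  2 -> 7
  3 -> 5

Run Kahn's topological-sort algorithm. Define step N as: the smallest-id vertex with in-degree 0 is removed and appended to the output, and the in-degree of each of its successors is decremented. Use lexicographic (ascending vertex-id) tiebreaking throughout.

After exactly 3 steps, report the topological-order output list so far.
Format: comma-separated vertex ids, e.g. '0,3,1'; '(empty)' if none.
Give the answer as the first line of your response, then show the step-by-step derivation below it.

0,2,1

step 1: output 0; order=[0]; indeg=(0,1,0,0,0,1,0,1)
step 2: output 2; order=[0,2]; indeg=(0,0,0,0,0,1,0,0)
step 3: output 1; order=[0,2,1]; indeg=(0,0,0,0,0,1,0,0)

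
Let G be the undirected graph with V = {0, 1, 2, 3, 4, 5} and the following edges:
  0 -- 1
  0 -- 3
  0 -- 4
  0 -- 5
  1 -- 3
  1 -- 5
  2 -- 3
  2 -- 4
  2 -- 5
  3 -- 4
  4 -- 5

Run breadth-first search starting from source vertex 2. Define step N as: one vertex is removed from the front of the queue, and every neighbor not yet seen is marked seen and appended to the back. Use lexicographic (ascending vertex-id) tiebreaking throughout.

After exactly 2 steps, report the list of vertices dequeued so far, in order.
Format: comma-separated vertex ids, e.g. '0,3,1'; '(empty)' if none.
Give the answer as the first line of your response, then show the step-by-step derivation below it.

2,3

step 1: dequeue 2; queue=[3,4,5]; order=2
step 2: dequeue 3; queue=[4,5,0,1]; order=2,3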